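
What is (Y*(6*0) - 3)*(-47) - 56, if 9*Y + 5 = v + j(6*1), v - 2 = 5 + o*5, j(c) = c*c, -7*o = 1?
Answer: 85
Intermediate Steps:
o = -⅐ (o = -⅐*1 = -⅐ ≈ -0.14286)
j(c) = c²
v = 44/7 (v = 2 + (5 - ⅐*5) = 2 + (5 - 5/7) = 2 + 30/7 = 44/7 ≈ 6.2857)
Y = 29/7 (Y = -5/9 + (44/7 + (6*1)²)/9 = -5/9 + (44/7 + 6²)/9 = -5/9 + (44/7 + 36)/9 = -5/9 + (⅑)*(296/7) = -5/9 + 296/63 = 29/7 ≈ 4.1429)
(Y*(6*0) - 3)*(-47) - 56 = (29*(6*0)/7 - 3)*(-47) - 56 = ((29/7)*0 - 3)*(-47) - 56 = (0 - 3)*(-47) - 56 = -3*(-47) - 56 = 141 - 56 = 85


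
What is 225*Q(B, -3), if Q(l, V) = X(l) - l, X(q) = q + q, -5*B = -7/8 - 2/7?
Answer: 2925/56 ≈ 52.232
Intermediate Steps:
B = 13/56 (B = -(-7/8 - 2/7)/5 = -1/5*(-65/56) = 13/56 ≈ 0.23214)
X(q) = 2*q
Q(l, V) = l (Q(l, V) = 2*l - l = l)
225*Q(B, -3) = 225*(13/56) = 2925/56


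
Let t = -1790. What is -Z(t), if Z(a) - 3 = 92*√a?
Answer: -3 - 92*I*√1790 ≈ -3.0 - 3892.4*I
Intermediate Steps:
Z(a) = 3 + 92*√a
-Z(t) = -(3 + 92*√(-1790)) = -(3 + 92*(I*√1790)) = -(3 + 92*I*√1790) = -3 - 92*I*√1790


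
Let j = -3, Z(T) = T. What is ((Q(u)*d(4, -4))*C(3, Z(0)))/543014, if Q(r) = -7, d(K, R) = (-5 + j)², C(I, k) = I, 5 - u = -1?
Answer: -672/271507 ≈ -0.0024751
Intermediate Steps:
u = 6 (u = 5 - 1*(-1) = 5 + 1 = 6)
d(K, R) = 64 (d(K, R) = (-5 - 3)² = (-8)² = 64)
((Q(u)*d(4, -4))*C(3, Z(0)))/543014 = (-7*64*3)/543014 = -448*3*(1/543014) = -1344*1/543014 = -672/271507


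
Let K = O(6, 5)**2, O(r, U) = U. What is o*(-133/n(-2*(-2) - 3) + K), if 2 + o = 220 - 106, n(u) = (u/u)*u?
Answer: -12096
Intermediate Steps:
n(u) = u (n(u) = 1*u = u)
o = 112 (o = -2 + (220 - 106) = -2 + 114 = 112)
K = 25 (K = 5**2 = 25)
o*(-133/n(-2*(-2) - 3) + K) = 112*(-133/(-2*(-2) - 3) + 25) = 112*(-133/(4 - 3) + 25) = 112*(-133/1 + 25) = 112*(-133*1 + 25) = 112*(-133 + 25) = 112*(-108) = -12096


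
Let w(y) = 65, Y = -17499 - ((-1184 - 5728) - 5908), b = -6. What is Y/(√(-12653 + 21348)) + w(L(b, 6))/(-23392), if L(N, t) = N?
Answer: -65/23392 - 4679*√8695/8695 ≈ -50.181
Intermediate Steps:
Y = -4679 (Y = -17499 - (-6912 - 5908) = -17499 - 1*(-12820) = -17499 + 12820 = -4679)
Y/(√(-12653 + 21348)) + w(L(b, 6))/(-23392) = -4679/√(-12653 + 21348) + 65/(-23392) = -4679*√8695/8695 + 65*(-1/23392) = -4679*√8695/8695 - 65/23392 = -65/23392 - 4679*√8695/8695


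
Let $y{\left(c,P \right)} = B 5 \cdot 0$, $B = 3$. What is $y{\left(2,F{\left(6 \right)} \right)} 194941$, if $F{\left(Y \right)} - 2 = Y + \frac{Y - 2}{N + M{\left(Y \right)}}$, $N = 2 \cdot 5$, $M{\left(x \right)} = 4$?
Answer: $0$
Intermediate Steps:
$N = 10$
$F{\left(Y \right)} = \frac{13}{7} + \frac{15 Y}{14}$ ($F{\left(Y \right)} = 2 + \left(Y + \frac{Y - 2}{10 + 4}\right) = 2 + \left(Y + \frac{-2 + Y}{14}\right) = 2 + \left(Y + \left(-2 + Y\right) \frac{1}{14}\right) = 2 + \left(Y + \left(- \frac{1}{7} + \frac{Y}{14}\right)\right) = 2 + \left(- \frac{1}{7} + \frac{15 Y}{14}\right) = \frac{13}{7} + \frac{15 Y}{14}$)
$y{\left(c,P \right)} = 0$ ($y{\left(c,P \right)} = 3 \cdot 5 \cdot 0 = 15 \cdot 0 = 0$)
$y{\left(2,F{\left(6 \right)} \right)} 194941 = 0 \cdot 194941 = 0$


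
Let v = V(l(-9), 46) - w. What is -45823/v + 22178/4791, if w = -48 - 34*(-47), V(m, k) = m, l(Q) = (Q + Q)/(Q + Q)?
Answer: 253891715/7421259 ≈ 34.211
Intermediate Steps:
l(Q) = 1 (l(Q) = (2*Q)/((2*Q)) = (2*Q)*(1/(2*Q)) = 1)
w = 1550 (w = -48 + 1598 = 1550)
v = -1549 (v = 1 - 1*1550 = 1 - 1550 = -1549)
-45823/v + 22178/4791 = -45823/(-1549) + 22178/4791 = -45823*(-1/1549) + 22178*(1/4791) = 45823/1549 + 22178/4791 = 253891715/7421259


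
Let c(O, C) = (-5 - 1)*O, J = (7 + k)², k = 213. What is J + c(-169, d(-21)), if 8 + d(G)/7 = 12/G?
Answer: 49414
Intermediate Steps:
d(G) = -56 + 84/G (d(G) = -56 + 7*(12/G) = -56 + 84/G)
J = 48400 (J = (7 + 213)² = 220² = 48400)
c(O, C) = -6*O
J + c(-169, d(-21)) = 48400 - 6*(-169) = 48400 + 1014 = 49414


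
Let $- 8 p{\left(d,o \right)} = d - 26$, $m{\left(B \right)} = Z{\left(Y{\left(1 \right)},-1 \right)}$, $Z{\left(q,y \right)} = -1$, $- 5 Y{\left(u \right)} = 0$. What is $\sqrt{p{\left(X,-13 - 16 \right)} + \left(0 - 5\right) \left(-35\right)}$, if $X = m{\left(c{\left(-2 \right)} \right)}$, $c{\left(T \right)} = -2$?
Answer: $\frac{\sqrt{2854}}{4} \approx 13.356$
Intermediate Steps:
$Y{\left(u \right)} = 0$ ($Y{\left(u \right)} = \left(- \frac{1}{5}\right) 0 = 0$)
$m{\left(B \right)} = -1$
$X = -1$
$p{\left(d,o \right)} = \frac{13}{4} - \frac{d}{8}$ ($p{\left(d,o \right)} = - \frac{d - 26}{8} = - \frac{-26 + d}{8} = \frac{13}{4} - \frac{d}{8}$)
$\sqrt{p{\left(X,-13 - 16 \right)} + \left(0 - 5\right) \left(-35\right)} = \sqrt{\left(\frac{13}{4} - - \frac{1}{8}\right) + \left(0 - 5\right) \left(-35\right)} = \sqrt{\left(\frac{13}{4} + \frac{1}{8}\right) - -175} = \sqrt{\frac{27}{8} + 175} = \sqrt{\frac{1427}{8}} = \frac{\sqrt{2854}}{4}$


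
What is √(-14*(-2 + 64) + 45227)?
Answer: √44359 ≈ 210.62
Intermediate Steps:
√(-14*(-2 + 64) + 45227) = √(-14*62 + 45227) = √(-868 + 45227) = √44359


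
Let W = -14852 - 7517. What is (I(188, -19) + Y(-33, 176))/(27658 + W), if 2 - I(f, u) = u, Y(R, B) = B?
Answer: 197/5289 ≈ 0.037247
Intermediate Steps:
I(f, u) = 2 - u
W = -22369
(I(188, -19) + Y(-33, 176))/(27658 + W) = ((2 - 1*(-19)) + 176)/(27658 - 22369) = ((2 + 19) + 176)/5289 = (21 + 176)*(1/5289) = 197*(1/5289) = 197/5289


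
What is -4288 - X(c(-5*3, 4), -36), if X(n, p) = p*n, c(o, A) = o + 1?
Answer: -4792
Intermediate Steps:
c(o, A) = 1 + o
X(n, p) = n*p
-4288 - X(c(-5*3, 4), -36) = -4288 - (1 - 5*3)*(-36) = -4288 - (1 - 15)*(-36) = -4288 - (-14)*(-36) = -4288 - 1*504 = -4288 - 504 = -4792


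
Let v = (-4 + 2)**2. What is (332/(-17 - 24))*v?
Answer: -1328/41 ≈ -32.390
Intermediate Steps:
v = 4 (v = (-2)**2 = 4)
(332/(-17 - 24))*v = (332/(-17 - 24))*4 = (332/(-41))*4 = (332*(-1/41))*4 = -332/41*4 = -1328/41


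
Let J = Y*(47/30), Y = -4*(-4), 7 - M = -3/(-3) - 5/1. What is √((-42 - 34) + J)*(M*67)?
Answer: 1474*I*√2865/15 ≈ 5259.8*I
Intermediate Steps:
M = 11 (M = 7 - (-3/(-3) - 5/1) = 7 - (-3*(-⅓) - 5*1) = 7 - (1 - 5) = 7 - 1*(-4) = 7 + 4 = 11)
Y = 16
J = 376/15 (J = 16*(47/30) = 376/15 ≈ 25.067)
√((-42 - 34) + J)*(M*67) = √((-42 - 34) + 376/15)*(11*67) = √(-76 + 376/15)*737 = √(-764/15)*737 = (2*I*√2865/15)*737 = 1474*I*√2865/15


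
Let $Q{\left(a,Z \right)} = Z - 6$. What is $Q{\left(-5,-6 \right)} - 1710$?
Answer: $-1722$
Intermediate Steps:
$Q{\left(a,Z \right)} = -6 + Z$ ($Q{\left(a,Z \right)} = Z - 6 = -6 + Z$)
$Q{\left(-5,-6 \right)} - 1710 = \left(-6 - 6\right) - 1710 = -12 - 1710 = -1722$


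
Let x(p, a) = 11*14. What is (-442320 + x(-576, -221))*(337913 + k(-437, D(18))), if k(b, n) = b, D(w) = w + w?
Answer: -149220413016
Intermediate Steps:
x(p, a) = 154
D(w) = 2*w
(-442320 + x(-576, -221))*(337913 + k(-437, D(18))) = (-442320 + 154)*(337913 - 437) = -442166*337476 = -149220413016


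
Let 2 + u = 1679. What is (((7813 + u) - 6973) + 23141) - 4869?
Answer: 20789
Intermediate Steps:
u = 1677 (u = -2 + 1679 = 1677)
(((7813 + u) - 6973) + 23141) - 4869 = (((7813 + 1677) - 6973) + 23141) - 4869 = ((9490 - 6973) + 23141) - 4869 = (2517 + 23141) - 4869 = 25658 - 4869 = 20789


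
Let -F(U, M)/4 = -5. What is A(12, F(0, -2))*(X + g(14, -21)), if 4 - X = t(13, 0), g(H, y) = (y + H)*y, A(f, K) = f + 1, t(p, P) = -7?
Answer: 2054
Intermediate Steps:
F(U, M) = 20 (F(U, M) = -4*(-5) = 20)
A(f, K) = 1 + f
g(H, y) = y*(H + y) (g(H, y) = (H + y)*y = y*(H + y))
X = 11 (X = 4 - 1*(-7) = 4 + 7 = 11)
A(12, F(0, -2))*(X + g(14, -21)) = (1 + 12)*(11 - 21*(14 - 21)) = 13*(11 - 21*(-7)) = 13*(11 + 147) = 13*158 = 2054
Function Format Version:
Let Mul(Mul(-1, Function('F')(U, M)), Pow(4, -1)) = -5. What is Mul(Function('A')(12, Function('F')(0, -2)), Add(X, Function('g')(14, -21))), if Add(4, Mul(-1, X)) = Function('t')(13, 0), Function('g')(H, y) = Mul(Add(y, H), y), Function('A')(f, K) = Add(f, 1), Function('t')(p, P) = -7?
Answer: 2054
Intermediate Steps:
Function('F')(U, M) = 20 (Function('F')(U, M) = Mul(-4, -5) = 20)
Function('A')(f, K) = Add(1, f)
Function('g')(H, y) = Mul(y, Add(H, y)) (Function('g')(H, y) = Mul(Add(H, y), y) = Mul(y, Add(H, y)))
X = 11 (X = Add(4, Mul(-1, -7)) = Add(4, 7) = 11)
Mul(Function('A')(12, Function('F')(0, -2)), Add(X, Function('g')(14, -21))) = Mul(Add(1, 12), Add(11, Mul(-21, Add(14, -21)))) = Mul(13, Add(11, Mul(-21, -7))) = Mul(13, Add(11, 147)) = Mul(13, 158) = 2054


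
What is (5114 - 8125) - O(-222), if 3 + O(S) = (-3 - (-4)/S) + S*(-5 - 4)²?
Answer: 1662449/111 ≈ 14977.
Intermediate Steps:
O(S) = -6 + 4/S + 81*S (O(S) = -3 + ((-3 - (-4)/S) + S*(-5 - 4)²) = -3 + ((-3 + 4/S) + S*(-9)²) = -3 + ((-3 + 4/S) + S*81) = -3 + ((-3 + 4/S) + 81*S) = -3 + (-3 + 4/S + 81*S) = -6 + 4/S + 81*S)
(5114 - 8125) - O(-222) = (5114 - 8125) - (-6 + 4/(-222) + 81*(-222)) = -3011 - (-6 + 4*(-1/222) - 17982) = -3011 - (-6 - 2/111 - 17982) = -3011 - 1*(-1996670/111) = -3011 + 1996670/111 = 1662449/111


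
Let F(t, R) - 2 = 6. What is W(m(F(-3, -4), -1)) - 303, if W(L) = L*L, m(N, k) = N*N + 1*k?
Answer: 3666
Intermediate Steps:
F(t, R) = 8 (F(t, R) = 2 + 6 = 8)
m(N, k) = k + N² (m(N, k) = N² + k = k + N²)
W(L) = L²
W(m(F(-3, -4), -1)) - 303 = (-1 + 8²)² - 303 = (-1 + 64)² - 303 = 63² - 303 = 3969 - 303 = 3666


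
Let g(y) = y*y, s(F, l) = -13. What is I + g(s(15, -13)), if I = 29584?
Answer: 29753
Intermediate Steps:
g(y) = y²
I + g(s(15, -13)) = 29584 + (-13)² = 29584 + 169 = 29753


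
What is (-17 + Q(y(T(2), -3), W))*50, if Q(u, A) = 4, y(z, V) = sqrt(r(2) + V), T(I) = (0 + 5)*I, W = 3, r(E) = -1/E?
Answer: -650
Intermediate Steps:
T(I) = 5*I
y(z, V) = sqrt(-1/2 + V)
(-17 + Q(y(T(2), -3), W))*50 = (-17 + 4)*50 = -13*50 = -650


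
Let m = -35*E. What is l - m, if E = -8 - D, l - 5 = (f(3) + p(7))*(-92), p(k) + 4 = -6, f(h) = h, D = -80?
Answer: 3169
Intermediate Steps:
p(k) = -10 (p(k) = -4 - 6 = -10)
l = 649 (l = 5 + (3 - 10)*(-92) = 5 - 7*(-92) = 5 + 644 = 649)
E = 72 (E = -8 - 1*(-80) = -8 + 80 = 72)
m = -2520 (m = -35*72 = -2520)
l - m = 649 - 1*(-2520) = 649 + 2520 = 3169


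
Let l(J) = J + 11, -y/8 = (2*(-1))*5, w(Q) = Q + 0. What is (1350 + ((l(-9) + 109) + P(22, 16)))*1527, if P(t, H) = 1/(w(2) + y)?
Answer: 182939181/82 ≈ 2.2310e+6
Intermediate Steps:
w(Q) = Q
y = 80 (y = -8*2*(-1)*5 = -(-16)*5 = -8*(-10) = 80)
P(t, H) = 1/82 (P(t, H) = 1/(2 + 80) = 1/82)
l(J) = 11 + J
(1350 + ((l(-9) + 109) + P(22, 16)))*1527 = (1350 + (((11 - 9) + 109) + 1/82))*1527 = (1350 + ((2 + 109) + 1/82))*1527 = (1350 + (111 + 1/82))*1527 = (1350 + 9103/82)*1527 = (119803/82)*1527 = 182939181/82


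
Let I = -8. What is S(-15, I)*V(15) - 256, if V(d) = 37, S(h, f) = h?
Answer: -811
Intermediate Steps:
S(-15, I)*V(15) - 256 = -15*37 - 256 = -555 - 256 = -811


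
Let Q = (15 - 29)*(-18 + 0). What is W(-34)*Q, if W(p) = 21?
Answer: 5292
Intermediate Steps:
Q = 252 (Q = -14*(-18) = 252)
W(-34)*Q = 21*252 = 5292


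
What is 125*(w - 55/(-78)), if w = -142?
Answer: -1377625/78 ≈ -17662.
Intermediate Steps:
125*(w - 55/(-78)) = 125*(-142 - 55/(-78)) = 125*(-142 - 55*(-1/78)) = 125*(-142 + 55/78) = 125*(-11021/78) = -1377625/78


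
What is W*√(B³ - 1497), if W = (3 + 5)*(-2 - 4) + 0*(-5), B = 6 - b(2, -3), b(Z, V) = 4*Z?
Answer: -48*I*√1505 ≈ -1862.1*I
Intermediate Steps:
B = -2 (B = 6 - 4*2 = 6 - 1*8 = 6 - 8 = -2)
W = -48 (W = 8*(-6) + 0 = -48 + 0 = -48)
W*√(B³ - 1497) = -48*√((-2)³ - 1497) = -48*√(-8 - 1497) = -48*I*√1505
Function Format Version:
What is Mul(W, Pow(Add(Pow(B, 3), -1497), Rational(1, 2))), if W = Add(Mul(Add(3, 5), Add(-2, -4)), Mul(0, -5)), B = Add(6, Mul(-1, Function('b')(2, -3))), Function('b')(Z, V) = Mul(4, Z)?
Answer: Mul(-48, I, Pow(1505, Rational(1, 2))) ≈ Mul(-1862.1, I)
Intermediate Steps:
B = -2 (B = Add(6, Mul(-1, Mul(4, 2))) = Add(6, Mul(-1, 8)) = Add(6, -8) = -2)
W = -48 (W = Add(Mul(8, -6), 0) = Add(-48, 0) = -48)
Mul(W, Pow(Add(Pow(B, 3), -1497), Rational(1, 2))) = Mul(-48, Pow(Add(Pow(-2, 3), -1497), Rational(1, 2))) = Mul(-48, Pow(Add(-8, -1497), Rational(1, 2))) = Mul(-48, Pow(-1505, Rational(1, 2))) = Mul(-48, Mul(I, Pow(1505, Rational(1, 2)))) = Mul(-48, I, Pow(1505, Rational(1, 2)))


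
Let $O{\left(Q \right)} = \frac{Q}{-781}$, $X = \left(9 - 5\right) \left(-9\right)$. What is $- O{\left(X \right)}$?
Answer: $- \frac{36}{781} \approx -0.046095$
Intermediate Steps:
$X = -36$ ($X = 4 \left(-9\right) = -36$)
$O{\left(Q \right)} = - \frac{Q}{781}$ ($O{\left(Q \right)} = Q \left(- \frac{1}{781}\right) = - \frac{Q}{781}$)
$- O{\left(X \right)} = - \frac{\left(-1\right) \left(-36\right)}{781} = \left(-1\right) \frac{36}{781} = - \frac{36}{781}$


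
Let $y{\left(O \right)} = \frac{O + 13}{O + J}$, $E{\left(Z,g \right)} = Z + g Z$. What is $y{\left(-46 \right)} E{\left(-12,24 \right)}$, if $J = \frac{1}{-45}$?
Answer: $- \frac{445500}{2071} \approx -215.11$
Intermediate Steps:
$J = - \frac{1}{45} \approx -0.022222$
$E{\left(Z,g \right)} = Z + Z g$
$y{\left(O \right)} = \frac{13 + O}{- \frac{1}{45} + O}$ ($y{\left(O \right)} = \frac{O + 13}{O - \frac{1}{45}} = \frac{13 + O}{- \frac{1}{45} + O}$)
$y{\left(-46 \right)} E{\left(-12,24 \right)} = \frac{45 \left(13 - 46\right)}{-1 + 45 \left(-46\right)} \left(- 12 \left(1 + 24\right)\right) = 45 \frac{1}{-1 - 2070} \left(-33\right) \left(\left(-12\right) 25\right) = 45 \frac{1}{-2071} \left(-33\right) \left(-300\right) = 45 \left(- \frac{1}{2071}\right) \left(-33\right) \left(-300\right) = \frac{1485}{2071} \left(-300\right) = - \frac{445500}{2071}$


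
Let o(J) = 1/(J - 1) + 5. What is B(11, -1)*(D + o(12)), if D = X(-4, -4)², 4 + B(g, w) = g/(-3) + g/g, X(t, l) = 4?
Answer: -4640/33 ≈ -140.61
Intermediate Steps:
B(g, w) = -3 - g/3 (B(g, w) = -4 + (g/(-3) + g/g) = -4 + (g*(-⅓) + 1) = -4 + (-g/3 + 1) = -4 + (1 - g/3) = -3 - g/3)
o(J) = 5 + 1/(-1 + J) (o(J) = 1/(-1 + J) + 5 = 5 + 1/(-1 + J))
D = 16 (D = 4² = 16)
B(11, -1)*(D + o(12)) = (-3 - ⅓*11)*(16 + (-4 + 5*12)/(-1 + 12)) = (-3 - 11/3)*(16 + (-4 + 60)/11) = -20*(16 + (1/11)*56)/3 = -20*(16 + 56/11)/3 = -20/3*232/11 = -4640/33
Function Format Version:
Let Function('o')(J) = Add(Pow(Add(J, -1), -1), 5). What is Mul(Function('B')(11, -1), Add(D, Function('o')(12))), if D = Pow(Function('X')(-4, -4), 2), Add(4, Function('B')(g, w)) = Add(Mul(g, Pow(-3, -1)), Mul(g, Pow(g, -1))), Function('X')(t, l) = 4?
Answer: Rational(-4640, 33) ≈ -140.61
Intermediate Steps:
Function('B')(g, w) = Add(-3, Mul(Rational(-1, 3), g)) (Function('B')(g, w) = Add(-4, Add(Mul(g, Pow(-3, -1)), Mul(g, Pow(g, -1)))) = Add(-4, Add(Mul(g, Rational(-1, 3)), 1)) = Add(-4, Add(Mul(Rational(-1, 3), g), 1)) = Add(-4, Add(1, Mul(Rational(-1, 3), g))) = Add(-3, Mul(Rational(-1, 3), g)))
Function('o')(J) = Add(5, Pow(Add(-1, J), -1)) (Function('o')(J) = Add(Pow(Add(-1, J), -1), 5) = Add(5, Pow(Add(-1, J), -1)))
D = 16 (D = Pow(4, 2) = 16)
Mul(Function('B')(11, -1), Add(D, Function('o')(12))) = Mul(Add(-3, Mul(Rational(-1, 3), 11)), Add(16, Mul(Pow(Add(-1, 12), -1), Add(-4, Mul(5, 12))))) = Mul(Add(-3, Rational(-11, 3)), Add(16, Mul(Pow(11, -1), Add(-4, 60)))) = Mul(Rational(-20, 3), Add(16, Mul(Rational(1, 11), 56))) = Mul(Rational(-20, 3), Add(16, Rational(56, 11))) = Mul(Rational(-20, 3), Rational(232, 11)) = Rational(-4640, 33)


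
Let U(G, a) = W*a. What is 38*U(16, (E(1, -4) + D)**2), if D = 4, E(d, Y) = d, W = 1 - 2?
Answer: -950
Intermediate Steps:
W = -1
U(G, a) = -a
38*U(16, (E(1, -4) + D)**2) = 38*(-(1 + 4)**2) = 38*(-1*5**2) = 38*(-1*25) = 38*(-25) = -950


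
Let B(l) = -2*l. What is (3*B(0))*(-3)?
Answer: 0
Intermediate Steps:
(3*B(0))*(-3) = (3*(-2*0))*(-3) = (3*0)*(-3) = 0*(-3) = 0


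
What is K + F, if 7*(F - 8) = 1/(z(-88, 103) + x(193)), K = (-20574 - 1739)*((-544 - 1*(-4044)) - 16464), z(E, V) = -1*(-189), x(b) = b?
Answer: 773496588761/2674 ≈ 2.8927e+8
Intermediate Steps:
z(E, V) = 189
K = 289265732 (K = -22313*((-544 + 4044) - 16464) = -22313*(3500 - 16464) = -22313*(-12964) = 289265732)
F = 21393/2674 (F = 8 + 1/(7*(189 + 193)) = 8 + (⅐)/382 = 8 + (⅐)*(1/382) = 8 + 1/2674 = 21393/2674 ≈ 8.0004)
K + F = 289265732 + 21393/2674 = 773496588761/2674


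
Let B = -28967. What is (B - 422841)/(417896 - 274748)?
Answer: -112952/35787 ≈ -3.1562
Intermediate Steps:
(B - 422841)/(417896 - 274748) = (-28967 - 422841)/(417896 - 274748) = -451808/143148 = -451808*1/143148 = -112952/35787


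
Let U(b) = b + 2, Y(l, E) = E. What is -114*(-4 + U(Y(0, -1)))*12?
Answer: 4104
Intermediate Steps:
U(b) = 2 + b
-114*(-4 + U(Y(0, -1)))*12 = -114*(-4 + (2 - 1))*12 = -114*(-4 + 1)*12 = -114*(-3)*12 = -19*(-18)*12 = 342*12 = 4104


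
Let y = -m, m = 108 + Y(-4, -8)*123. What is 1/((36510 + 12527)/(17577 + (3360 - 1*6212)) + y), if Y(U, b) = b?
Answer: 14725/12948137 ≈ 0.0011372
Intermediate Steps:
m = -876 (m = 108 - 8*123 = 108 - 984 = -876)
y = 876 (y = -1*(-876) = 876)
1/((36510 + 12527)/(17577 + (3360 - 1*6212)) + y) = 1/((36510 + 12527)/(17577 + (3360 - 1*6212)) + 876) = 1/(49037/(17577 + (3360 - 6212)) + 876) = 1/(49037/(17577 - 2852) + 876) = 1/(49037/14725 + 876) = 1/(12948137/14725) = 14725/12948137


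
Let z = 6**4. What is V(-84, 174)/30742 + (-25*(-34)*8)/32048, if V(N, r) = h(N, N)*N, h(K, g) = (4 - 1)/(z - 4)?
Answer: 4219981861/19889120998 ≈ 0.21218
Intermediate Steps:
z = 1296
h(K, g) = 3/1292 (h(K, g) = (4 - 1)/(1296 - 4) = 3/1292)
V(N, r) = 3*N/1292
V(-84, 174)/30742 + (-25*(-34)*8)/32048 = ((3/1292)*(-84))/30742 + (-25*(-34)*8)/32048 = -63/323*1/30742 + (850*8)*(1/32048) = -63/9929666 + 6800*(1/32048) = -63/9929666 + 425/2003 = 4219981861/19889120998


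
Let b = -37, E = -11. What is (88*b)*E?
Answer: 35816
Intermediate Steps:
(88*b)*E = (88*(-37))*(-11) = -3256*(-11) = 35816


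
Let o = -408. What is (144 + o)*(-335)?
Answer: 88440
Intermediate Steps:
(144 + o)*(-335) = (144 - 408)*(-335) = -264*(-335) = 88440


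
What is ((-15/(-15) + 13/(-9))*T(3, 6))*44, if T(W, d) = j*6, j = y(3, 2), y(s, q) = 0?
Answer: 0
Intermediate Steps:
j = 0
T(W, d) = 0 (T(W, d) = 0*6 = 0)
((-15/(-15) + 13/(-9))*T(3, 6))*44 = ((-15/(-15) + 13/(-9))*0)*44 = ((-15*(-1/15) + 13*(-⅑))*0)*44 = ((1 - 13/9)*0)*44 = -4/9*0*44 = 0*44 = 0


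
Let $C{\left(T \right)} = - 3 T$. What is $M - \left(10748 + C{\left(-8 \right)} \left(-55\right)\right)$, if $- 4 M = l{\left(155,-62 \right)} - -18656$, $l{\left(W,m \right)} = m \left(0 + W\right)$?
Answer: $- \frac{23379}{2} \approx -11690.0$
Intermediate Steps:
$l{\left(W,m \right)} = W m$ ($l{\left(W,m \right)} = m W = W m$)
$M = - \frac{4523}{2}$ ($M = - \frac{155 \left(-62\right) - -18656}{4} = - \frac{-9610 + 18656}{4} = \left(- \frac{1}{4}\right) 9046 = - \frac{4523}{2} \approx -2261.5$)
$M - \left(10748 + C{\left(-8 \right)} \left(-55\right)\right) = - \frac{4523}{2} - \left(10748 + \left(-3\right) \left(-8\right) \left(-55\right)\right) = - \frac{4523}{2} - \left(10748 - 1320\right) = - \frac{4523}{2} - 9428 = - \frac{23379}{2}$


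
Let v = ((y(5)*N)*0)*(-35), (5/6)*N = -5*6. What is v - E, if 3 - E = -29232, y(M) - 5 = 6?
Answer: -29235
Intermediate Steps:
N = -36 (N = 6*(-5*6)/5 = (6/5)*(-30) = -36)
y(M) = 11 (y(M) = 5 + 6 = 11)
E = 29235 (E = 3 - 1*(-29232) = 3 + 29232 = 29235)
v = 0 (v = ((11*(-36))*0)*(-35) = -396*0*(-35) = 0*(-35) = 0)
v - E = 0 - 1*29235 = 0 - 29235 = -29235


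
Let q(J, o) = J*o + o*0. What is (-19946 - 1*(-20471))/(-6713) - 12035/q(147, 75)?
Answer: -353384/302085 ≈ -1.1698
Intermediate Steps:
q(J, o) = J*o (q(J, o) = J*o + 0 = J*o)
(-19946 - 1*(-20471))/(-6713) - 12035/q(147, 75) = (-19946 - 1*(-20471))/(-6713) - 12035/(147*75) = (-19946 + 20471)*(-1/6713) - 12035/11025 = 525*(-1/6713) - 12035*1/11025 = -75/959 - 2407/2205 = -353384/302085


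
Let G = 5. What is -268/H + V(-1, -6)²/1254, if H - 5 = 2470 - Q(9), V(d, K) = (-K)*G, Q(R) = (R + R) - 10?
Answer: 314038/515603 ≈ 0.60907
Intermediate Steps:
Q(R) = -10 + 2*R (Q(R) = 2*R - 10 = -10 + 2*R)
V(d, K) = -5*K (V(d, K) = -K*5 = -5*K)
H = 2467 (H = 5 + (2470 - (-10 + 2*9)) = 5 + (2470 - (-10 + 18)) = 5 + (2470 - 1*8) = 5 + (2470 - 8) = 5 + 2462 = 2467)
-268/H + V(-1, -6)²/1254 = -268/2467 + (-5*(-6))²/1254 = -268*1/2467 + 30²*(1/1254) = -268/2467 + 900*(1/1254) = -268/2467 + 150/209 = 314038/515603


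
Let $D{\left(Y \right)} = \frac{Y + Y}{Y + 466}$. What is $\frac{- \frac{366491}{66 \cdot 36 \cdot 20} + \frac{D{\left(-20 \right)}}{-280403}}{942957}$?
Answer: $- \frac{22916633269279}{2801920699478720160} \approx -8.1789 \cdot 10^{-6}$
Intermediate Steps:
$D{\left(Y \right)} = \frac{2 Y}{466 + Y}$
$\frac{- \frac{366491}{66 \cdot 36 \cdot 20} + \frac{D{\left(-20 \right)}}{-280403}}{942957} = \frac{- \frac{366491}{66 \cdot 36 \cdot 20} + \frac{2 \left(-20\right) \frac{1}{466 - 20}}{-280403}}{942957} = \left(- \frac{366491}{2376 \cdot 20} + 2 \left(-20\right) \frac{1}{446} \left(- \frac{1}{280403}\right)\right) \frac{1}{942957} = \left(- \frac{366491}{47520} + 2 \left(-20\right) \frac{1}{446} \left(- \frac{1}{280403}\right)\right) \frac{1}{942957} = \left(\left(-366491\right) \frac{1}{47520} - - \frac{20}{62529869}\right) \frac{1}{942957} = \left(- \frac{366491}{47520} + \frac{20}{62529869}\right) \frac{1}{942957} = \left(- \frac{22916633269279}{2971419374880}\right) \frac{1}{942957} = - \frac{22916633269279}{2801920699478720160}$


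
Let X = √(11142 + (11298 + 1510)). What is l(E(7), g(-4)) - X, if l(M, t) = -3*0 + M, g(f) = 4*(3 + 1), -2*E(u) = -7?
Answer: 7/2 - 5*√958 ≈ -151.26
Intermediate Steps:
E(u) = 7/2 (E(u) = -½*(-7) = 7/2)
g(f) = 16 (g(f) = 4*4 = 16)
l(M, t) = M (l(M, t) = 0 + M = M)
X = 5*√958 (X = √(11142 + 12808) = √23950 = 5*√958 ≈ 154.76)
l(E(7), g(-4)) - X = 7/2 - 5*√958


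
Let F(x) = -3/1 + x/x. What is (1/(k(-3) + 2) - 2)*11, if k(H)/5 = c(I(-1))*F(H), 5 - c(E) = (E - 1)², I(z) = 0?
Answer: -847/38 ≈ -22.289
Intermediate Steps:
c(E) = 5 - (-1 + E)² (c(E) = 5 - (E - 1)² = 5 - (-1 + E)²)
F(x) = -2 (F(x) = -3*1 + 1 = -3 + 1 = -2)
k(H) = -40 (k(H) = 5*((5 - (-1 + 0)²)*(-2)) = 5*((5 - 1*(-1)²)*(-2)) = 5*((5 - 1*1)*(-2)) = 5*((5 - 1)*(-2)) = 5*(4*(-2)) = 5*(-8) = -40)
(1/(k(-3) + 2) - 2)*11 = (1/(-40 + 2) - 2)*11 = (1/(-38) - 2)*11 = (-1/38 - 2)*11 = -77/38*11 = -847/38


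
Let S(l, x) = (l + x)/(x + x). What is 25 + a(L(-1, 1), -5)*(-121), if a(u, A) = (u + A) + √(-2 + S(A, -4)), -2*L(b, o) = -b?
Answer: 1381/2 - 121*I*√14/4 ≈ 690.5 - 113.19*I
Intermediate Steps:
S(l, x) = (l + x)/(2*x) (S(l, x) = (l + x)/((2*x)) = (l + x)*(1/(2*x)) = (l + x)/(2*x))
L(b, o) = b/2 (L(b, o) = -(-1)*b/2 = b/2)
a(u, A) = A + u + √(-3/2 - A/8) (a(u, A) = (u + A) + √(-2 + (½)*(A - 4)/(-4)) = (A + u) + √(-2 + (½)*(-¼)*(-4 + A)) = (A + u) + √(-2 + (½ - A/8)) = (A + u) + √(-3/2 - A/8) = A + u + √(-3/2 - A/8))
25 + a(L(-1, 1), -5)*(-121) = 25 + (-5 + (½)*(-1) + √(-24 - 2*(-5))/4)*(-121) = 25 + (-5 - ½ + √(-24 + 10)/4)*(-121) = 25 + (-5 - ½ + √(-14)/4)*(-121) = 25 + (-5 - ½ + (I*√14)/4)*(-121) = 25 + (-5 - ½ + I*√14/4)*(-121) = 25 + (-11/2 + I*√14/4)*(-121) = 25 + (1331/2 - 121*I*√14/4) = 1381/2 - 121*I*√14/4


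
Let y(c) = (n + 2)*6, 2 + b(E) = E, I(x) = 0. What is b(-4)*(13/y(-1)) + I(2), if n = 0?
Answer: -13/2 ≈ -6.5000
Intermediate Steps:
b(E) = -2 + E
y(c) = 12 (y(c) = (0 + 2)*6 = 2*6 = 12)
b(-4)*(13/y(-1)) + I(2) = (-2 - 4)*(13/12) + 0 = -78/12 + 0 = -6*13/12 + 0 = -13/2 + 0 = -13/2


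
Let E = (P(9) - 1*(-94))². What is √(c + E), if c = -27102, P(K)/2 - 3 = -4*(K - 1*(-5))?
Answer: I*√26958 ≈ 164.19*I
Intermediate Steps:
P(K) = -34 - 8*K (P(K) = 6 + 2*(-4*(K - 1*(-5))) = 6 + 2*(-4*(K + 5)) = 6 + 2*(-4*(5 + K)) = 6 + 2*(-20 - 4*K) = 6 + (-40 - 8*K) = -34 - 8*K)
E = 144 (E = ((-34 - 8*9) - 1*(-94))² = ((-34 - 72) + 94)² = (-106 + 94)² = (-12)² = 144)
√(c + E) = √(-27102 + 144) = √(-26958) = I*√26958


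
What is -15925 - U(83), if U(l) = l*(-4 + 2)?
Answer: -15759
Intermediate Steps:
U(l) = -2*l (U(l) = l*(-2) = -2*l)
-15925 - U(83) = -15925 - (-2)*83 = -15925 - 1*(-166) = -15925 + 166 = -15759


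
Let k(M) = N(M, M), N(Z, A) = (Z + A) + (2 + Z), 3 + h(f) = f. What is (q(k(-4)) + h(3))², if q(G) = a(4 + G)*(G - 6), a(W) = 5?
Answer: 6400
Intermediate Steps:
h(f) = -3 + f
N(Z, A) = 2 + A + 2*Z (N(Z, A) = (A + Z) + (2 + Z) = 2 + A + 2*Z)
k(M) = 2 + 3*M (k(M) = 2 + M + 2*M = 2 + 3*M)
q(G) = -30 + 5*G (q(G) = 5*(G - 6) = 5*(-6 + G) = -30 + 5*G)
(q(k(-4)) + h(3))² = ((-30 + 5*(2 + 3*(-4))) + (-3 + 3))² = ((-30 + 5*(2 - 12)) + 0)² = ((-30 + 5*(-10)) + 0)² = ((-30 - 50) + 0)² = (-80 + 0)² = (-80)² = 6400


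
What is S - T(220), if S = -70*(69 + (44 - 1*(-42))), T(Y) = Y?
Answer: -11070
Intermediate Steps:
S = -10850 (S = -70*(69 + (44 + 42)) = -70*(69 + 86) = -70*155 = -10850)
S - T(220) = -10850 - 1*220 = -10850 - 220 = -11070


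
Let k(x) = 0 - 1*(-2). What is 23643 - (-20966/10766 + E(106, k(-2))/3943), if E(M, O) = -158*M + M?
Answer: 501957589022/21225169 ≈ 23649.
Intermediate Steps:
k(x) = 2 (k(x) = 0 + 2 = 2)
E(M, O) = -157*M
23643 - (-20966/10766 + E(106, k(-2))/3943) = 23643 - (-20966/10766 - 157*106/3943) = 23643 - (-20966*1/10766 - 16642*1/3943) = 23643 - (-10483/5383 - 16642/3943) = 23643 - 1*(-130918355/21225169) = 23643 + 130918355/21225169 = 501957589022/21225169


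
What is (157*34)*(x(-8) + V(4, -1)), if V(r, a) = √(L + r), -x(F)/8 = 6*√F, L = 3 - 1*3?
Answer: 10676 - 512448*I*√2 ≈ 10676.0 - 7.2471e+5*I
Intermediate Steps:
L = 0 (L = 3 - 3 = 0)
x(F) = -48*√F
V(r, a) = √r (V(r, a) = √(0 + r) = √r)
(157*34)*(x(-8) + V(4, -1)) = (157*34)*(-96*I*√2 + √4) = 5338*(-96*I*√2 + 2) = 5338*(2 - 96*I*√2) = 10676 - 512448*I*√2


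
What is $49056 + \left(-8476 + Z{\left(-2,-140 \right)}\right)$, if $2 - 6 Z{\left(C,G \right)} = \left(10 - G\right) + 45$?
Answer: $\frac{243287}{6} \approx 40548.0$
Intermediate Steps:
$Z{\left(C,G \right)} = - \frac{53}{6} + \frac{G}{6}$ ($Z{\left(C,G \right)} = \frac{1}{3} - \frac{\left(10 - G\right) + 45}{6} = \frac{1}{3} - \frac{55 - G}{6} = \frac{1}{3} + \left(- \frac{55}{6} + \frac{G}{6}\right) = - \frac{53}{6} + \frac{G}{6}$)
$49056 + \left(-8476 + Z{\left(-2,-140 \right)}\right) = 49056 + \left(-8476 + \left(- \frac{53}{6} + \frac{1}{6} \left(-140\right)\right)\right) = 49056 - \frac{51049}{6} = \frac{243287}{6}$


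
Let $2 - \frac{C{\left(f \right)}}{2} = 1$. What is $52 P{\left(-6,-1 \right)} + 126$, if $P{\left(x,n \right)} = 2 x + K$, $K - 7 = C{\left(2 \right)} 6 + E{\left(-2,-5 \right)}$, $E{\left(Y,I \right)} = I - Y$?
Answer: $334$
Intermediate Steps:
$C{\left(f \right)} = 2$ ($C{\left(f \right)} = 4 - 2 = 2$)
$K = 16$ ($K = 7 + \left(2 \cdot 6 - 3\right) = 7 + \left(12 + \left(-5 + 2\right)\right) = 7 + \left(12 - 3\right) = 7 + 9 = 16$)
$P{\left(x,n \right)} = 16 + 2 x$ ($P{\left(x,n \right)} = 2 x + 16 = 16 + 2 x$)
$52 P{\left(-6,-1 \right)} + 126 = 52 \left(16 + 2 \left(-6\right)\right) + 126 = 52 \left(16 - 12\right) + 126 = 52 \cdot 4 + 126 = 208 + 126 = 334$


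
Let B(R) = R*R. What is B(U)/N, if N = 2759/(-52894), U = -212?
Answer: -2377267936/2759 ≈ -8.6164e+5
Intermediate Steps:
B(R) = R**2
N = -2759/52894 (N = 2759*(-1/52894) = -2759/52894 ≈ -0.052161)
B(U)/N = (-212)**2/(-2759/52894) = 44944*(-52894/2759) = -2377267936/2759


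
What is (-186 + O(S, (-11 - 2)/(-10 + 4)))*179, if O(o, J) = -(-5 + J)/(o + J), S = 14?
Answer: -3226475/97 ≈ -33263.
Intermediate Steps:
O(o, J) = -(-5 + J)/(J + o)
(-186 + O(S, (-11 - 2)/(-10 + 4)))*179 = (-186 + (5 - (-11 - 2)/(-10 + 4))/((-11 - 2)/(-10 + 4) + 14))*179 = (-186 + (5 - (-13)/(-6))/(-13/(-6) + 14))*179 = (-186 + (5 - (-13)*(-1)/6)/(-13*(-⅙) + 14))*179 = (-186 + (5 - 1*13/6)/(13/6 + 14))*179 = (-186 + (5 - 13/6)/(97/6))*179 = (-186 + (6/97)*(17/6))*179 = (-186 + 17/97)*179 = -18025/97*179 = -3226475/97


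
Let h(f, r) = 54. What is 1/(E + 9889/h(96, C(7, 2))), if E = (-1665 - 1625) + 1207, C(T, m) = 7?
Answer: -54/102593 ≈ -0.00052635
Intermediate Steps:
E = -2083 (E = -3290 + 1207 = -2083)
1/(E + 9889/h(96, C(7, 2))) = 1/(-2083 + 9889/54) = 1/(-102593/54) = -54/102593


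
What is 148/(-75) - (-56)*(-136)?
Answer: -571348/75 ≈ -7618.0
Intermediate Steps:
148/(-75) - (-56)*(-136) = 148*(-1/75) - 56*136 = -148/75 - 7616 = -571348/75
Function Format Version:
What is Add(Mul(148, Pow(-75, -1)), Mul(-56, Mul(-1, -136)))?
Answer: Rational(-571348, 75) ≈ -7618.0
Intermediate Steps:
Add(Mul(148, Pow(-75, -1)), Mul(-56, Mul(-1, -136))) = Add(Mul(148, Rational(-1, 75)), Mul(-56, 136)) = Add(Rational(-148, 75), -7616) = Rational(-571348, 75)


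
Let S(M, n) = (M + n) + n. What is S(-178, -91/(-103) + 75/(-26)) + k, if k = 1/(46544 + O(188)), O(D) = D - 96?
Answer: -11365238497/62445604 ≈ -182.00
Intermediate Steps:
O(D) = -96 + D
S(M, n) = M + 2*n
k = 1/46636 (k = 1/(46544 + (-96 + 188)) = 1/(46544 + 92) = 1/46636 ≈ 2.1443e-5)
S(-178, -91/(-103) + 75/(-26)) + k = (-178 + 2*(-91/(-103) + 75/(-26))) + 1/46636 = (-178 + 2*(-91*(-1/103) + 75*(-1/26))) + 1/46636 = (-178 + 2*(91/103 - 75/26)) + 1/46636 = (-178 + 2*(-5359/2678)) + 1/46636 = (-178 - 5359/1339) + 1/46636 = -243701/1339 + 1/46636 = -11365238497/62445604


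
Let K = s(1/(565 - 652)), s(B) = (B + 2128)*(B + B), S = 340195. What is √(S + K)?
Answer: √2574565685/87 ≈ 583.22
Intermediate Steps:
s(B) = 2*B*(2128 + B) (s(B) = (2128 + B)*(2*B) = 2*B*(2128 + B))
K = -370270/7569 (K = 2*(2128 + 1/(565 - 652))/(565 - 652) = 2*(2128 + 1/(-87))/(-87) = 2*(-1/87)*(2128 - 1/87) = 2*(-1/87)*(185135/87) = -370270/7569 ≈ -48.919)
√(S + K) = √(340195 - 370270/7569) = √(2574565685/7569) = √2574565685/87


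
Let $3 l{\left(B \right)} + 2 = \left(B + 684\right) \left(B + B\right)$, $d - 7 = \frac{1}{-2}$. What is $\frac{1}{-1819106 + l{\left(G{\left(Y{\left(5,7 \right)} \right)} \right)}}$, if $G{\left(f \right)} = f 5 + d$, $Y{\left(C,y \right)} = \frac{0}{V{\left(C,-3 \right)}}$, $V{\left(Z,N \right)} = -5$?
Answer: $- \frac{2}{3632229} \approx -5.5063 \cdot 10^{-7}$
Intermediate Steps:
$d = \frac{13}{2}$ ($d = 7 + \frac{1}{-2} = 7 - \frac{1}{2} = \frac{13}{2} \approx 6.5$)
$Y{\left(C,y \right)} = 0$ ($Y{\left(C,y \right)} = \frac{0}{-5} = 0 \left(- \frac{1}{5}\right) = 0$)
$G{\left(f \right)} = \frac{13}{2} + 5 f$ ($G{\left(f \right)} = f 5 + \frac{13}{2} = 5 f + \frac{13}{2} = \frac{13}{2} + 5 f$)
$l{\left(B \right)} = - \frac{2}{3} + \frac{2 B \left(684 + B\right)}{3}$ ($l{\left(B \right)} = - \frac{2}{3} + \frac{\left(B + 684\right) \left(B + B\right)}{3} = - \frac{2}{3} + \frac{\left(684 + B\right) 2 B}{3} = - \frac{2}{3} + \frac{2 B \left(684 + B\right)}{3}$)
$\frac{1}{-1819106 + l{\left(G{\left(Y{\left(5,7 \right)} \right)} \right)}} = \frac{1}{-1819106 + \left(- \frac{2}{3} + 456 \left(\frac{13}{2} + 5 \cdot 0\right) + \frac{2 \left(\frac{13}{2} + 5 \cdot 0\right)^{2}}{3}\right)} = \frac{1}{-1819106 + \left(- \frac{2}{3} + 456 \left(\frac{13}{2} + 0\right) + \frac{2 \left(\frac{13}{2} + 0\right)^{2}}{3}\right)} = \frac{1}{-1819106 + \left(- \frac{2}{3} + 456 \cdot \frac{13}{2} + \frac{2 \left(\frac{13}{2}\right)^{2}}{3}\right)} = \frac{1}{-1819106 + \left(- \frac{2}{3} + 2964 + \frac{2}{3} \cdot \frac{169}{4}\right)} = \frac{1}{-1819106 + \left(- \frac{2}{3} + 2964 + \frac{169}{6}\right)} = \frac{1}{-1819106 + \frac{5983}{2}} = \frac{1}{- \frac{3632229}{2}} = - \frac{2}{3632229}$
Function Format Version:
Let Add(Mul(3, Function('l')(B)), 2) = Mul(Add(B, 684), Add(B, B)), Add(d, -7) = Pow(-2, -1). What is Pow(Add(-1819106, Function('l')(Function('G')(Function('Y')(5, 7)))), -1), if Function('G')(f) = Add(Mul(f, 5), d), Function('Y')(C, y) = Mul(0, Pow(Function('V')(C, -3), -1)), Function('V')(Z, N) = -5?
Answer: Rational(-2, 3632229) ≈ -5.5063e-7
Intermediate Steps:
d = Rational(13, 2) (d = Add(7, Pow(-2, -1)) = Add(7, Rational(-1, 2)) = Rational(13, 2) ≈ 6.5000)
Function('Y')(C, y) = 0 (Function('Y')(C, y) = Mul(0, Pow(-5, -1)) = Mul(0, Rational(-1, 5)) = 0)
Function('G')(f) = Add(Rational(13, 2), Mul(5, f)) (Function('G')(f) = Add(Mul(f, 5), Rational(13, 2)) = Add(Mul(5, f), Rational(13, 2)) = Add(Rational(13, 2), Mul(5, f)))
Function('l')(B) = Add(Rational(-2, 3), Mul(Rational(2, 3), B, Add(684, B))) (Function('l')(B) = Add(Rational(-2, 3), Mul(Rational(1, 3), Mul(Add(B, 684), Add(B, B)))) = Add(Rational(-2, 3), Mul(Rational(1, 3), Mul(Add(684, B), Mul(2, B)))) = Add(Rational(-2, 3), Mul(Rational(1, 3), Mul(2, B, Add(684, B)))) = Add(Rational(-2, 3), Mul(Rational(2, 3), B, Add(684, B))))
Pow(Add(-1819106, Function('l')(Function('G')(Function('Y')(5, 7)))), -1) = Pow(Add(-1819106, Add(Rational(-2, 3), Mul(456, Add(Rational(13, 2), Mul(5, 0))), Mul(Rational(2, 3), Pow(Add(Rational(13, 2), Mul(5, 0)), 2)))), -1) = Pow(Add(-1819106, Add(Rational(-2, 3), Mul(456, Add(Rational(13, 2), 0)), Mul(Rational(2, 3), Pow(Add(Rational(13, 2), 0), 2)))), -1) = Pow(Add(-1819106, Add(Rational(-2, 3), Mul(456, Rational(13, 2)), Mul(Rational(2, 3), Pow(Rational(13, 2), 2)))), -1) = Pow(Add(-1819106, Add(Rational(-2, 3), 2964, Mul(Rational(2, 3), Rational(169, 4)))), -1) = Pow(Add(-1819106, Add(Rational(-2, 3), 2964, Rational(169, 6))), -1) = Pow(Add(-1819106, Rational(5983, 2)), -1) = Pow(Rational(-3632229, 2), -1) = Rational(-2, 3632229)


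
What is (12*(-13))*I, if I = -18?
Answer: 2808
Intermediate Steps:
(12*(-13))*I = (12*(-13))*(-18) = -156*(-18) = 2808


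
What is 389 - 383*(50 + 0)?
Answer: -18761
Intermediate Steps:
389 - 383*(50 + 0) = 389 - 383*50 = 389 - 19150 = -18761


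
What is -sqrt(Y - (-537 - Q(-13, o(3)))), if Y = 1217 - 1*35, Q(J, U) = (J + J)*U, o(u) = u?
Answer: -sqrt(1641) ≈ -40.509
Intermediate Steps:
Q(J, U) = 2*J*U (Q(J, U) = (2*J)*U = 2*J*U)
Y = 1182 (Y = 1217 - 35 = 1182)
-sqrt(Y - (-537 - Q(-13, o(3)))) = -sqrt(1182 - (-537 - 2*(-13)*3)) = -sqrt(1182 - (-537 - 1*(-78))) = -sqrt(1182 - (-537 + 78)) = -sqrt(1182 - 1*(-459)) = -sqrt(1182 + 459) = -sqrt(1641)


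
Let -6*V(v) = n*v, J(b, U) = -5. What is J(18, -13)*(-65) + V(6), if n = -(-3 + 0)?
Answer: 322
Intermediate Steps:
n = 3 (n = -(-3) = -1*(-3) = 3)
V(v) = -v/2
J(18, -13)*(-65) + V(6) = -5*(-65) - 1/2*6 = 325 - 3 = 322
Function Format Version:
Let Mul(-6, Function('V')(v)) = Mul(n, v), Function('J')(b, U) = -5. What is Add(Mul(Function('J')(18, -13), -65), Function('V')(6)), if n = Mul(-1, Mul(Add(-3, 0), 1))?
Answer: 322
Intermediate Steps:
n = 3 (n = Mul(-1, Mul(-3, 1)) = Mul(-1, -3) = 3)
Function('V')(v) = Mul(Rational(-1, 2), v) (Function('V')(v) = Mul(Rational(-1, 6), Mul(3, v)) = Mul(Rational(-1, 2), v))
Add(Mul(Function('J')(18, -13), -65), Function('V')(6)) = Add(Mul(-5, -65), Mul(Rational(-1, 2), 6)) = Add(325, -3) = 322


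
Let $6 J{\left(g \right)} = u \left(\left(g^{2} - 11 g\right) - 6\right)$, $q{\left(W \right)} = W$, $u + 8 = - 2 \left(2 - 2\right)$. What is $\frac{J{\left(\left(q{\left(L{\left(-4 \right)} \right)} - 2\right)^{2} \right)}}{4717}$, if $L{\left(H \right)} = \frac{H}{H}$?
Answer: $\frac{64}{14151} \approx 0.0045227$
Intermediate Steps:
$L{\left(H \right)} = 1$
$u = -8$ ($u = -8 - 2 \left(2 - 2\right) = -8 - 0 = -8 + 0 = -8$)
$J{\left(g \right)} = 8 - \frac{4 g^{2}}{3} + \frac{44 g}{3}$ ($J{\left(g \right)} = \frac{\left(-8\right) \left(\left(g^{2} - 11 g\right) - 6\right)}{6} = \frac{\left(-8\right) \left(-6 + g^{2} - 11 g\right)}{6} = \frac{48 - 8 g^{2} + 88 g}{6} = 8 - \frac{4 g^{2}}{3} + \frac{44 g}{3}$)
$\frac{J{\left(\left(q{\left(L{\left(-4 \right)} \right)} - 2\right)^{2} \right)}}{4717} = \frac{8 - \frac{4 \left(\left(1 - 2\right)^{2}\right)^{2}}{3} + \frac{44 \left(1 - 2\right)^{2}}{3}}{4717} = \left(8 - \frac{4 \left(\left(-1\right)^{2}\right)^{2}}{3} + \frac{44 \left(-1\right)^{2}}{3}\right) \frac{1}{4717} = \left(8 - \frac{4 \cdot 1^{2}}{3} + \frac{44}{3} \cdot 1\right) \frac{1}{4717} = \left(8 - \frac{4}{3} + \frac{44}{3}\right) \frac{1}{4717} = \frac{64}{3} \cdot \frac{1}{4717} = \frac{64}{14151}$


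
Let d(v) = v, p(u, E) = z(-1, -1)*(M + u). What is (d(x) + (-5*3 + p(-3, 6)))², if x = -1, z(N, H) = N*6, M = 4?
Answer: 484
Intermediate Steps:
z(N, H) = 6*N
p(u, E) = -24 - 6*u (p(u, E) = (6*(-1))*(4 + u) = -6*(4 + u) = -24 - 6*u)
(d(x) + (-5*3 + p(-3, 6)))² = (-1 + (-5*3 + (-24 - 6*(-3))))² = (-1 + (-15 + (-24 + 18)))² = (-1 + (-15 - 6))² = (-1 - 21)² = (-22)² = 484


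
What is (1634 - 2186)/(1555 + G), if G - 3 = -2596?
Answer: 92/173 ≈ 0.53179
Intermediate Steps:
G = -2593 (G = 3 - 2596 = -2593)
(1634 - 2186)/(1555 + G) = (1634 - 2186)/(1555 - 2593) = -552/(-1038) = -552*(-1/1038) = 92/173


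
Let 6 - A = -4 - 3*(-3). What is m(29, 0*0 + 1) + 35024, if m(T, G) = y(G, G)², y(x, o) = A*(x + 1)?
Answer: 35028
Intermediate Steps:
A = 1 (A = 6 - (-4 - 3*(-3)) = 6 - (-4 + 9) = 6 - 1*5 = 6 - 5 = 1)
y(x, o) = 1 + x (y(x, o) = 1*(x + 1) = 1*(1 + x) = 1 + x)
m(T, G) = (1 + G)²
m(29, 0*0 + 1) + 35024 = (1 + (0*0 + 1))² + 35024 = (1 + (0 + 1))² + 35024 = (1 + 1)² + 35024 = 2² + 35024 = 4 + 35024 = 35028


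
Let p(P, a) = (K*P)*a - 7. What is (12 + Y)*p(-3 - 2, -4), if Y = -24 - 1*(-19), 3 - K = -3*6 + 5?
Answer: 2191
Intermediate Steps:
K = 16 (K = 3 - (-3*6 + 5) = 3 - (-18 + 5) = 3 - 1*(-13) = 3 + 13 = 16)
Y = -5 (Y = -24 + 19 = -5)
p(P, a) = -7 + 16*P*a (p(P, a) = (16*P)*a - 7 = 16*P*a - 7 = -7 + 16*P*a)
(12 + Y)*p(-3 - 2, -4) = (12 - 5)*(-7 + 16*(-3 - 2)*(-4)) = 7*(-7 + 16*(-5)*(-4)) = 7*(-7 + 320) = 7*313 = 2191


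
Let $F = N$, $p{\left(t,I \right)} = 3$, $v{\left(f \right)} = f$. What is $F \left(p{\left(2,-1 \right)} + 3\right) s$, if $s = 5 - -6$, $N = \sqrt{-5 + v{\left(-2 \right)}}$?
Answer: $66 i \sqrt{7} \approx 174.62 i$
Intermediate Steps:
$N = i \sqrt{7}$ ($N = \sqrt{-5 - 2} = \sqrt{-7} = i \sqrt{7} \approx 2.6458 i$)
$s = 11$ ($s = 5 + 6 = 11$)
$F = i \sqrt{7} \approx 2.6458 i$
$F \left(p{\left(2,-1 \right)} + 3\right) s = i \sqrt{7} \left(3 + 3\right) 11 = i \sqrt{7} \cdot 6 \cdot 11 = 6 i \sqrt{7} \cdot 11 = 66 i \sqrt{7}$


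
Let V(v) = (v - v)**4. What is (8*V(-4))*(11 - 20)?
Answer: 0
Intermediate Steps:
V(v) = 0 (V(v) = 0**4 = 0)
(8*V(-4))*(11 - 20) = (8*0)*(11 - 20) = 0*(-9) = 0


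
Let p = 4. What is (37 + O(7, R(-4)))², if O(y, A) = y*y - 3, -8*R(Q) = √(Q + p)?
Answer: 6889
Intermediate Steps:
R(Q) = -√(4 + Q)/8 (R(Q) = -√(Q + 4)/8 = -√(4 + Q)/8)
O(y, A) = -3 + y² (O(y, A) = y² - 3 = -3 + y²)
(37 + O(7, R(-4)))² = (37 + (-3 + 7²))² = (37 + (-3 + 49))² = (37 + 46)² = 83² = 6889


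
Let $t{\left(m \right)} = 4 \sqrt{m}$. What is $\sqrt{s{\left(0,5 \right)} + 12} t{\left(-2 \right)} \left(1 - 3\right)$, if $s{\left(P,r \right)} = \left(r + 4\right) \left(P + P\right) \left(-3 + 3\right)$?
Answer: $- 16 i \sqrt{6} \approx - 39.192 i$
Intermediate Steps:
$s{\left(P,r \right)} = 0$ ($s{\left(P,r \right)} = \left(4 + r\right) 2 P 0 = 2 P \left(4 + r\right) 0 = 0$)
$\sqrt{s{\left(0,5 \right)} + 12} t{\left(-2 \right)} \left(1 - 3\right) = \sqrt{0 + 12} \cdot 4 \sqrt{-2} \left(1 - 3\right) = \sqrt{12} \cdot 4 i \sqrt{2} \left(-2\right) = 2 \sqrt{3} \cdot 4 i \sqrt{2} \left(-2\right) = 2 \sqrt{3} \left(- 8 i \sqrt{2}\right) = - 16 i \sqrt{6}$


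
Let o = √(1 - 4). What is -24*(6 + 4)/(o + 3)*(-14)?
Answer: 840 - 280*I*√3 ≈ 840.0 - 484.97*I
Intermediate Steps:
o = I*√3 (o = √(-3) = I*√3 ≈ 1.732*I)
-24*(6 + 4)/(o + 3)*(-14) = -24*(6 + 4)/(I*√3 + 3)*(-14) = -240/(3 + I*√3)*(-14) = 3360/(3 + I*√3)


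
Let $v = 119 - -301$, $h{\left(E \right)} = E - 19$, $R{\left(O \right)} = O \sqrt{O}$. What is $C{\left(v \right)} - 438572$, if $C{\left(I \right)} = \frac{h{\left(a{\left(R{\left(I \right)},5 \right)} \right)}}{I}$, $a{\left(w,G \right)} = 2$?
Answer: $- \frac{184200257}{420} \approx -4.3857 \cdot 10^{5}$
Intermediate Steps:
$R{\left(O \right)} = O^{\frac{3}{2}}$
$h{\left(E \right)} = -19 + E$
$v = 420$ ($v = 119 + 301 = 420$)
$C{\left(I \right)} = - \frac{17}{I}$ ($C{\left(I \right)} = \frac{-19 + 2}{I} = - \frac{17}{I}$)
$C{\left(v \right)} - 438572 = - \frac{17}{420} - 438572 = - \frac{184200257}{420}$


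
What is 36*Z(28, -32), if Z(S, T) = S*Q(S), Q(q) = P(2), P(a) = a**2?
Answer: 4032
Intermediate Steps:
Q(q) = 4 (Q(q) = 2**2 = 4)
Z(S, T) = 4*S (Z(S, T) = S*4 = 4*S)
36*Z(28, -32) = 36*(4*28) = 36*112 = 4032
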